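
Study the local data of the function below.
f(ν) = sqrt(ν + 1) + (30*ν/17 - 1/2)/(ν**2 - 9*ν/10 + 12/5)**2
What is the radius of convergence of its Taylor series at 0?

Denominator factor (ν**2 - 9*ν/10 + 12/5)^2: discriminant -879/100, complex-conjugate roots (9/20) + ((1/20)*sqrt(879))*i and (9/20) - ((1/20)*sqrt(879))*i; poles of order 2, moduli (2/5)*sqrt(15) and (2/5)*sqrt(15).
Branch term (1)*sqrt(1 - ν/(-1)): its argument vanishes at ν = -1, a square-root branch point, modulus 1.
The radius of convergence is the smallest modulus among the singular points: 1.

The radius of convergence is 1.


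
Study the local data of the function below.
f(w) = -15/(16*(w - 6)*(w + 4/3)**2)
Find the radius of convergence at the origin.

The radius of convergence is 4/3.

Denominator factor (w - 6): pole of order 1 at 6, modulus 6.
Denominator factor (w + 4/3)^2: pole of order 2 at -4/3, modulus 4/3.
The radius of convergence is the smallest modulus among the singular points: 4/3.


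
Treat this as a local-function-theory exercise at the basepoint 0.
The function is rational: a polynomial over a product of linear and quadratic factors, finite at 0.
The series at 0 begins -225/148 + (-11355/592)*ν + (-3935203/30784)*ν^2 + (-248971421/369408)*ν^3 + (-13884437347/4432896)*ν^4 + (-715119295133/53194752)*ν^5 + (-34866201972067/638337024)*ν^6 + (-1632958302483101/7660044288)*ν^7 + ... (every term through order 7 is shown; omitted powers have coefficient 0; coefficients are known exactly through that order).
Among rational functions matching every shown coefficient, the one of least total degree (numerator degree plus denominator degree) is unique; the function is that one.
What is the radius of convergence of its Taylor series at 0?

The radius of convergence is 1/3.

No rational of total degree below 6 reproduces all 8 coefficients; solving the [2/4] Pade equations on them gives f(ν) = (-19*ν**2/13 + 5*ν/2 + 25/37)/((ν - 1/3)**3*(ν + 12)), whose expansion matches every shown term.
Denominator factor (ν + 12): pole of order 1 at -12, modulus 12.
Denominator factor (ν - 1/3)^3: pole of order 3 at 1/3, modulus 1/3.
The radius of convergence is the smallest modulus among the singular points: 1/3.


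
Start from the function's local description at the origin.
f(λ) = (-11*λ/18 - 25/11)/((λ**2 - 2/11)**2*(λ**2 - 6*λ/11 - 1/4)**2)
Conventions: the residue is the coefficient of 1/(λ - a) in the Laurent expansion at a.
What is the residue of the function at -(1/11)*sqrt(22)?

The residue is -391161137312/389191959 - (83588169599/389191959)*sqrt(22).

The factor λ**2 - 2/11 splits as (λ - a)(λ - a') with a = -(1/11)*sqrt(22), a' = (1/11)*sqrt(22). At the order-2 pole a set g(λ) = (λ - a)^2*f(λ) = [(-11*λ/18 - 25/11)/(λ**2 - 6*λ/11 - 1/4)**2] / (λ - a')^2.
Order-2 pole: residue = g'(a); g'(-(1/11)*sqrt(22)) = -391161137312/389191959 - (83588169599/389191959)*sqrt(22), so the residue is -391161137312/389191959 - (83588169599/389191959)*sqrt(22).


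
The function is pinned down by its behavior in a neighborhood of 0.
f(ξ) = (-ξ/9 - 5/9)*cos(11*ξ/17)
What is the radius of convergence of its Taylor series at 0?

The factor cos(11*ξ/17) is entire and contributes no finite singular point.
The polynomial part has no poles.
No finite singular points: the Taylor series at 0 converges everywhere.

The radius of convergence is infinite.


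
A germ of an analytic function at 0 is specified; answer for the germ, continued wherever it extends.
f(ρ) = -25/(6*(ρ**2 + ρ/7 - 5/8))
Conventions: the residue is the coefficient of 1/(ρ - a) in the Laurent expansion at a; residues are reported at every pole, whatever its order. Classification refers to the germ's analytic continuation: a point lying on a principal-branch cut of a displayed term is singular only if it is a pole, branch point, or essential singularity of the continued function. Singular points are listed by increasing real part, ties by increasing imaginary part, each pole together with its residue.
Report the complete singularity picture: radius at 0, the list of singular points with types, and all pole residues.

Radius of convergence at 0: -1/14 + (1/28)*sqrt(494).
At -1/14 - (1/28)*sqrt(494): a pole of order 1; residue (175/1482)*sqrt(494).
At -1/14 + (1/28)*sqrt(494): a pole of order 1; residue -(175/1482)*sqrt(494).

Denominator factor (ρ**2 + ρ/7 - 5/8): discriminant 247/98, real irrational roots -1/14 + (1/28)*sqrt(494) and -1/14 - (1/28)*sqrt(494); poles of order 1, moduli -1/14 + (1/28)*sqrt(494) and 1/14 + (1/28)*sqrt(494).
The radius of convergence is the smallest modulus among the singular points: -1/14 + (1/28)*sqrt(494).
The factor ρ**2 + ρ/7 - 5/8 splits as (ρ - a)(ρ - a') with a = -1/14 - (1/28)*sqrt(494), a' = -1/14 + (1/28)*sqrt(494). At the order-1 pole a set g(ρ) = (ρ - a)*f(ρ) = [-25/6] / (ρ - a').
Simple pole: residue = g(a) at a = -1/14 - (1/28)*sqrt(494), which is (175/1482)*sqrt(494).
The factor ρ**2 + ρ/7 - 5/8 splits as (ρ - a)(ρ - a') with a = -1/14 + (1/28)*sqrt(494), a' = -1/14 - (1/28)*sqrt(494). At the order-1 pole a set g(ρ) = (ρ - a)*f(ρ) = [-25/6] / (ρ - a').
Simple pole: residue = g(a) at a = -1/14 + (1/28)*sqrt(494), which is -(175/1482)*sqrt(494).
List the singular points by increasing real part (a conjugate pair: the negative imaginary part first).


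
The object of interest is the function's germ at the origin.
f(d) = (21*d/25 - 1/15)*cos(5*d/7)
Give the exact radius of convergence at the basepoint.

The factor cos(5*d/7) is entire and contributes no finite singular point.
The polynomial part has no poles.
No finite singular points: the Taylor series at 0 converges everywhere.

The radius of convergence is infinite.


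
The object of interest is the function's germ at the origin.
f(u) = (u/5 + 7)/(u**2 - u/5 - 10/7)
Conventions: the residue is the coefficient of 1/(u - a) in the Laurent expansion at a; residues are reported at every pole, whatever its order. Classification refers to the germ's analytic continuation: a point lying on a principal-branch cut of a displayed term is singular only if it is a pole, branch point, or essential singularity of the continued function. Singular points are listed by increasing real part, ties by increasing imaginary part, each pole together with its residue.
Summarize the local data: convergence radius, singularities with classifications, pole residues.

Denominator factor (u**2 - u/5 - 10/7): discriminant 1007/175, real irrational roots 1/10 + (1/70)*sqrt(7049) and 1/10 - (1/70)*sqrt(7049); poles of order 1, moduli 1/10 + (1/70)*sqrt(7049) and -1/10 + (1/70)*sqrt(7049).
The radius of convergence is the smallest modulus among the singular points: -1/10 + (1/70)*sqrt(7049).
The factor u**2 - u/5 - 10/7 splits as (u - a)(u - a') with a = 1/10 - (1/70)*sqrt(7049), a' = 1/10 + (1/70)*sqrt(7049). At the order-1 pole a set g(u) = (u - a)*f(u) = [u/5 + 7] / (u - a').
Simple pole: residue = g(a) at a = 1/10 - (1/70)*sqrt(7049), which is 1/10 - (351/10070)*sqrt(7049).
The factor u**2 - u/5 - 10/7 splits as (u - a)(u - a') with a = 1/10 + (1/70)*sqrt(7049), a' = 1/10 - (1/70)*sqrt(7049). At the order-1 pole a set g(u) = (u - a)*f(u) = [u/5 + 7] / (u - a').
Simple pole: residue = g(a) at a = 1/10 + (1/70)*sqrt(7049), which is 1/10 + (351/10070)*sqrt(7049).
List the singular points by increasing real part (a conjugate pair: the negative imaginary part first).

Radius of convergence at 0: -1/10 + (1/70)*sqrt(7049).
At 1/10 - (1/70)*sqrt(7049): a pole of order 1; residue 1/10 - (351/10070)*sqrt(7049).
At 1/10 + (1/70)*sqrt(7049): a pole of order 1; residue 1/10 + (351/10070)*sqrt(7049).


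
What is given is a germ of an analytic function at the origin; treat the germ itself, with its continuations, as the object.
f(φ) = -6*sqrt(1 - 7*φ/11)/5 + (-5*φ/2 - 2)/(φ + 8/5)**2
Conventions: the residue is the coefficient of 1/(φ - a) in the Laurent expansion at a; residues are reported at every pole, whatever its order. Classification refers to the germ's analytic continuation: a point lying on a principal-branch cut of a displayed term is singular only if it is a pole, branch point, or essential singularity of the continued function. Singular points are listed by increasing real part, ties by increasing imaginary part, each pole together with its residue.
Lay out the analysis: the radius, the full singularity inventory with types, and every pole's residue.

Denominator factor (φ + 8/5)^2: pole of order 2 at -8/5, modulus 8/5.
Branch term (-6/5)*sqrt(1 - φ/(11/7)): its argument vanishes at φ = 11/7, a square-root branch point, modulus 11/7.
The radius of convergence is the smallest modulus among the singular points: 11/7.
The branch term is analytic at -8/5 and contributes nothing to the residue; only the rational part matters.
At the order-2 pole -8/5 set g(φ) = (φ - (-8/5))^2*(rational part) = -5*φ/2 - 2.
Order-2 pole: residue = g'(a); g'(-8/5) = -5/2, so the residue is -5/2.
List the singular points by increasing real part (a conjugate pair: the negative imaginary part first).

Radius of convergence at 0: 11/7.
At -8/5: a pole of order 2; residue -5/2.
At 11/7: an algebraic (square-root) branch point.


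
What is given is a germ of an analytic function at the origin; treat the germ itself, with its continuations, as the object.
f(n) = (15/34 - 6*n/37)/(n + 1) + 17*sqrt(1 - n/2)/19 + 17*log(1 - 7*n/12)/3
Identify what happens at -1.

The point is a pole of order 1.

The denominator factor n + 1 vanishes at -1 and appears to the power 1; the numerator there equals 759/1258, nonzero, and no other factor vanishes.
The branch terms are analytic at this point.
Hence a pole whose order is the multiplicity, 1.


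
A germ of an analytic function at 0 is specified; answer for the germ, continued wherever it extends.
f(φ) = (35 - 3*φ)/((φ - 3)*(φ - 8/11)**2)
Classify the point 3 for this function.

The denominator factor φ - 3 vanishes at 3 and appears to the power 1; the numerator there equals 26, nonzero, and no other factor vanishes.
Hence a pole whose order is the multiplicity, 1.

The point is a pole of order 1.


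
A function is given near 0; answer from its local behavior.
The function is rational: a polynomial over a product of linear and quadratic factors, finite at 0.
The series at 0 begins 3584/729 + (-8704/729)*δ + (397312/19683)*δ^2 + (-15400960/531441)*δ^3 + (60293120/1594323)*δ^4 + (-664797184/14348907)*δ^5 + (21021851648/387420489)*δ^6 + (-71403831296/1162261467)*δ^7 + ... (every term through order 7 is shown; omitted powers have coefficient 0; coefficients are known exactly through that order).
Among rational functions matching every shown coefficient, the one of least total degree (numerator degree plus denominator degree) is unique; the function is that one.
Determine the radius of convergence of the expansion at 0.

No rational of total degree below 4 reproduces all 8 coefficients; solving the [1/3] Pade equations on them gives f(δ) = (5*δ/3 + 7)/(δ + 9/8)**3, whose expansion matches every shown term.
Denominator factor (δ + 9/8)^3: pole of order 3 at -9/8, modulus 9/8.
The radius of convergence is the smallest modulus among the singular points: 9/8.

The radius of convergence is 9/8.


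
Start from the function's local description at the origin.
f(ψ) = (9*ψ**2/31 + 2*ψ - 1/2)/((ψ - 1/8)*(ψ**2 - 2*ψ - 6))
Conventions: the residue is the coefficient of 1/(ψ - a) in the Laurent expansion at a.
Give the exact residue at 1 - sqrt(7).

The residue is 1552/12369 - (298/1767)*sqrt(7).

The factor ψ**2 - 2*ψ - 6 splits as (ψ - a)(ψ - a') with a = 1 - sqrt(7), a' = 1 + sqrt(7). At the order-1 pole a set g(ψ) = (ψ - a)*f(ψ) = [(9*ψ**2/31 + 2*ψ - 1/2)/(ψ - 1/8)] / (ψ - a').
Simple pole: residue = g(a) at a = 1 - sqrt(7), which is 1552/12369 - (298/1767)*sqrt(7).


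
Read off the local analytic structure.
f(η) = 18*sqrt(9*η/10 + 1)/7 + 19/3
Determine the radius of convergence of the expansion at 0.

Branch term (18/7)*sqrt(1 - η/(-10/9)): its argument vanishes at η = -10/9, a square-root branch point, modulus 10/9.
The radius of convergence is the smallest modulus among the singular points: 10/9.

The radius of convergence is 10/9.


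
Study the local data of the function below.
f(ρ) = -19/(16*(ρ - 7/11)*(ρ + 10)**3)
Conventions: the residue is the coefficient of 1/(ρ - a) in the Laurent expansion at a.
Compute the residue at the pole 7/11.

At the order-1 pole 7/11 set g(ρ) = (ρ - (7/11))*f(ρ) = -19/(16*(ρ + 10)**3).
Simple pole: residue = g(a) at a = 7/11, which is -25289/25625808.

The residue is -25289/25625808.


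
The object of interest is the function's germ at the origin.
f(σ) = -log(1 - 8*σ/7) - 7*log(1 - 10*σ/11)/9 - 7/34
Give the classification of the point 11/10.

The term (-7/9)*log(1 - σ/(11/10)) has argument 1 - 11/10/(11/10) = 0 at 11/10: a logarithmic (infinitely-sheeted) branch point; the remaining terms are analytic or single-valued there.

The point is a logarithmic branch point.


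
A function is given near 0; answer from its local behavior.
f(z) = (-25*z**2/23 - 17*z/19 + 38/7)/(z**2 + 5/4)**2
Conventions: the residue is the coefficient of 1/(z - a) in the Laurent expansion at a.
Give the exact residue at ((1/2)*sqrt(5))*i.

The factor z**2 + 5/4 splits as (z - a)(z - a') with a = ((1/2)*sqrt(5))*i, a' = -((1/2)*sqrt(5))*i. At the order-2 pole a set g(z) = (z - a)^2*f(z) = [-25*z**2/23 - 17*z/19 + 38/7] / (z - a')^2.
Order-2 pole: residue = g'(a); g'(((1/2)*sqrt(5))*i) = -((2621/8050)*sqrt(5))*i, so the residue is -((2621/8050)*sqrt(5))*i.

The residue is -((2621/8050)*sqrt(5))*i.


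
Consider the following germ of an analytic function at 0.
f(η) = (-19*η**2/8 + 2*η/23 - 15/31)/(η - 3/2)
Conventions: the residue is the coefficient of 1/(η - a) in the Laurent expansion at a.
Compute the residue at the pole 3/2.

At the order-1 pole 3/2 set g(η) = (η - (3/2))*f(η) = -19*η**2/8 + 2*η/23 - 15/31.
Simple pole: residue = g(a) at a = 3/2, which is -129987/22816.

The residue is -129987/22816.


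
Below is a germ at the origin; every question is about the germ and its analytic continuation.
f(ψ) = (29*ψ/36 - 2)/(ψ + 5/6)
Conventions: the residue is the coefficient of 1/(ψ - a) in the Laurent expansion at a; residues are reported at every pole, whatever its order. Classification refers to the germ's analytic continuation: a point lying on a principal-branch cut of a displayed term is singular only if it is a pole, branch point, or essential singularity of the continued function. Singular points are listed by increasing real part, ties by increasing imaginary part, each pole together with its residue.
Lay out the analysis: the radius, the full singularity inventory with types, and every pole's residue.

Denominator factor (ψ + 5/6): pole of order 1 at -5/6, modulus 5/6.
The radius of convergence is the smallest modulus among the singular points: 5/6.
At the order-1 pole -5/6 set g(ψ) = (ψ - (-5/6))*f(ψ) = 29*ψ/36 - 2.
Simple pole: residue = g(a) at a = -5/6, which is -577/216.

Radius of convergence at 0: 5/6.
At -5/6: a pole of order 1; residue -577/216.


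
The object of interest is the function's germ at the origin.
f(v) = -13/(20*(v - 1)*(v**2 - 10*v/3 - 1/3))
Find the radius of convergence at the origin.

Denominator factor (v - 1): pole of order 1 at 1, modulus 1.
Denominator factor (v**2 - 10*v/3 - 1/3): discriminant 112/9, real irrational roots 5/3 + (2/3)*sqrt(7) and 5/3 - (2/3)*sqrt(7); poles of order 1, moduli 5/3 + (2/3)*sqrt(7) and -5/3 + (2/3)*sqrt(7).
The radius of convergence is the smallest modulus among the singular points: -5/3 + (2/3)*sqrt(7).

The radius of convergence is -5/3 + (2/3)*sqrt(7).


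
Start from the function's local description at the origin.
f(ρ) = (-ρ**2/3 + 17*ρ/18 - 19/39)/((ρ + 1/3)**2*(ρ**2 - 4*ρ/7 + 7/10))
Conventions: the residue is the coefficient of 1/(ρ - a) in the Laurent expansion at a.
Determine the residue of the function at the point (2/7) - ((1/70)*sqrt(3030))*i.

The residue is (-51485/796322) + ((21174923/3136712358)*sqrt(3030))*i.

The factor ρ**2 - 4*ρ/7 + 7/10 splits as (ρ - a)(ρ - a') with a = (2/7) - ((1/70)*sqrt(3030))*i, a' = (2/7) + ((1/70)*sqrt(3030))*i. At the order-1 pole a set g(ρ) = (ρ - a)*f(ρ) = [(-ρ**2/3 + 17*ρ/18 - 19/39)/(ρ + 1/3)**2] / (ρ - a').
Simple pole: residue = g(a) at a = (2/7) - ((1/70)*sqrt(3030))*i, which is (-51485/796322) + ((21174923/3136712358)*sqrt(3030))*i.


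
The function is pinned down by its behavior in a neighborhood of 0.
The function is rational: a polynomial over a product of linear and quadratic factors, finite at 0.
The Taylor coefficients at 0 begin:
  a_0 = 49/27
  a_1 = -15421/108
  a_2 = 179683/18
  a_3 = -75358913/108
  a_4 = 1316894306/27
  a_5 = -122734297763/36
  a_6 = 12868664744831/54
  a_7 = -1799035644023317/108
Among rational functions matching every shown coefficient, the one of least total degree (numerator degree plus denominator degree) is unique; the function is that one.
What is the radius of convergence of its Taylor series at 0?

The radius of convergence is 5 - (1/7)*sqrt(1218).

No rational of total degree below 3 reproduces all 8 coefficients; solving the [1/2] Pade equations on them gives f(φ) = (7/27 - 9*φ/4)/(φ**2 + 10*φ + 1/7), whose expansion matches every shown term.
Denominator factor (φ**2 + 10*φ + 1/7): discriminant 696/7, real irrational roots -5 + (1/7)*sqrt(1218) and -5 - (1/7)*sqrt(1218); poles of order 1, moduli 5 - (1/7)*sqrt(1218) and 5 + (1/7)*sqrt(1218).
The radius of convergence is the smallest modulus among the singular points: 5 - (1/7)*sqrt(1218).


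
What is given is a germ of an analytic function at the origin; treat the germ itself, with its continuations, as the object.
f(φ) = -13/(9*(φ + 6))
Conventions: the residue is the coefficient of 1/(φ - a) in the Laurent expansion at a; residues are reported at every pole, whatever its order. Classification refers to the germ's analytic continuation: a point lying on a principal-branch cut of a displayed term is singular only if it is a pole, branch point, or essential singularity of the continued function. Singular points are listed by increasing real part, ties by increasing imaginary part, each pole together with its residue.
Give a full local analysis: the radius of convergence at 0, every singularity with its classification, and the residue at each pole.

Radius of convergence at 0: 6.
At -6: a pole of order 1; residue -13/9.

Denominator factor (φ + 6): pole of order 1 at -6, modulus 6.
The radius of convergence is the smallest modulus among the singular points: 6.
At the order-1 pole -6 set g(φ) = (φ - (-6))*f(φ) = -13/9.
Simple pole: residue = g(a) at a = -6, which is -13/9.


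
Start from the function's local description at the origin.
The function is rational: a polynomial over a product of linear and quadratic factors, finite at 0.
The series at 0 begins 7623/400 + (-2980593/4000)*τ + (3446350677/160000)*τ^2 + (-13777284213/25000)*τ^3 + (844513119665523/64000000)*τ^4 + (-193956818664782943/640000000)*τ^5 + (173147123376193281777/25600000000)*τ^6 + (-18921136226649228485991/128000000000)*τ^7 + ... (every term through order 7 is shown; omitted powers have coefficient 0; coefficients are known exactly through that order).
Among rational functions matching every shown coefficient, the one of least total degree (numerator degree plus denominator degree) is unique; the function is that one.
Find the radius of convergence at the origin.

No rational of total degree below 6 reproduces all 8 coefficients; solving the [0/6] Pade equations on them gives f(τ) = -21/(5*(τ**2 - τ - 5/3)*(τ**2 + 7*τ + 4/11)**2), whose expansion matches every shown term.
Denominator factor (τ**2 - τ - 5/3): discriminant 23/3, real irrational roots 1/2 + (1/6)*sqrt(69) and 1/2 - (1/6)*sqrt(69); poles of order 1, moduli 1/2 + (1/6)*sqrt(69) and -1/2 + (1/6)*sqrt(69).
Denominator factor (τ**2 + 7*τ + 4/11)^2: discriminant 523/11, real irrational roots -7/2 + (1/22)*sqrt(5753) and -7/2 - (1/22)*sqrt(5753); poles of order 2, moduli 7/2 - (1/22)*sqrt(5753) and 7/2 + (1/22)*sqrt(5753).
The radius of convergence is the smallest modulus among the singular points: 7/2 - (1/22)*sqrt(5753).

The radius of convergence is 7/2 - (1/22)*sqrt(5753).


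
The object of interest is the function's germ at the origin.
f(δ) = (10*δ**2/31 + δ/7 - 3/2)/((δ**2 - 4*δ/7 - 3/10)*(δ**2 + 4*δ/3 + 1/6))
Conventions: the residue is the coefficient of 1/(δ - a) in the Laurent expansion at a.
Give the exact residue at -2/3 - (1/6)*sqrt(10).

The residue is 321895/82646 - (170357/165292)*sqrt(10).

The factor δ**2 + 4*δ/3 + 1/6 splits as (δ - a)(δ - a') with a = -2/3 - (1/6)*sqrt(10), a' = -2/3 + (1/6)*sqrt(10). At the order-1 pole a set g(δ) = (δ - a)*f(δ) = [(10*δ**2/31 + δ/7 - 3/2)/(δ**2 - 4*δ/7 - 3/10)] / (δ - a').
Simple pole: residue = g(a) at a = -2/3 - (1/6)*sqrt(10), which is 321895/82646 - (170357/165292)*sqrt(10).


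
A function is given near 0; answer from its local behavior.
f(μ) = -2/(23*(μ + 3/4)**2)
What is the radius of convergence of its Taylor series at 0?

Denominator factor (μ + 3/4)^2: pole of order 2 at -3/4, modulus 3/4.
The radius of convergence is the smallest modulus among the singular points: 3/4.

The radius of convergence is 3/4.


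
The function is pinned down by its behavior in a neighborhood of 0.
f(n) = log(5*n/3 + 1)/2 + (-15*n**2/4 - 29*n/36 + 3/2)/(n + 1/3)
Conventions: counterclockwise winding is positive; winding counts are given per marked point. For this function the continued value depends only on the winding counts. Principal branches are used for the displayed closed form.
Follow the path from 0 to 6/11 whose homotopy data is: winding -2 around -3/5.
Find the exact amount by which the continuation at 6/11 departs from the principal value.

Continued minus principal equals -(2)*pi*i.

The rational part is single-valued and drops out of the difference; each branch term changes only by its own monodromy.
(1/2)*log(1 - n/(-3/5)): each positive loop around -3/5 adds 2*pi*i to the log, so winding -2 contributes (1/2)*(-2)*2*pi*i = -(2)*pi*i.
Summing the contributions at n = 6/11 gives -(2)*pi*i.


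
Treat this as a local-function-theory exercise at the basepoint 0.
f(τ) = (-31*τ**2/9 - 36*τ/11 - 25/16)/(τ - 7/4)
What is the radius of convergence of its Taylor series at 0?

The radius of convergence is 7/4.

Denominator factor (τ - 7/4): pole of order 1 at 7/4, modulus 7/4.
The radius of convergence is the smallest modulus among the singular points: 7/4.


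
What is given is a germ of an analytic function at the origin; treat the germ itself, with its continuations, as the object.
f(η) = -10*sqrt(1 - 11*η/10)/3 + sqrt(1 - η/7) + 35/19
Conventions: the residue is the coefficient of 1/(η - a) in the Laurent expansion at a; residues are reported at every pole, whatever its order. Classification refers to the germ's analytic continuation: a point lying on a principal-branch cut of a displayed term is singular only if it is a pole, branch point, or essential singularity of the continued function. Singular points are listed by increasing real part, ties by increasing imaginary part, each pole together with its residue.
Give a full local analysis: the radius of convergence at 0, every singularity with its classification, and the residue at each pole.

Branch term (-10/3)*sqrt(1 - η/(10/11)): its argument vanishes at η = 10/11, a square-root branch point, modulus 10/11.
Branch term (1)*sqrt(1 - η/(7)): its argument vanishes at η = 7, a square-root branch point, modulus 7.
The radius of convergence is the smallest modulus among the singular points: 10/11.
List the singular points by increasing real part (a conjugate pair: the negative imaginary part first).

Radius of convergence at 0: 10/11.
At 10/11: an algebraic (square-root) branch point.
At 7: an algebraic (square-root) branch point.


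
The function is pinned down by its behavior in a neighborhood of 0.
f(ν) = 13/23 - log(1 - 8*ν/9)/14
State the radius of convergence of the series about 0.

Branch term (-1/14)*log(1 - ν/(9/8)): its argument vanishes at ν = 9/8, a logarithmic branch point, modulus 9/8.
The radius of convergence is the smallest modulus among the singular points: 9/8.

The radius of convergence is 9/8.


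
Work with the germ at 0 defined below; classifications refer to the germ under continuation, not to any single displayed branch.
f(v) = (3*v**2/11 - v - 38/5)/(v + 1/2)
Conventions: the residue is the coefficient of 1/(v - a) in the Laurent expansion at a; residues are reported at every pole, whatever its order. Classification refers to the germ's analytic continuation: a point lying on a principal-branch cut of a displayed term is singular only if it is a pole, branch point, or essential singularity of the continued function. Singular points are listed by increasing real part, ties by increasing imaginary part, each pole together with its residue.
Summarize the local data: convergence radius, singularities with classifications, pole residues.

Radius of convergence at 0: 1/2.
At -1/2: a pole of order 1; residue -1547/220.

Denominator factor (v + 1/2): pole of order 1 at -1/2, modulus 1/2.
The radius of convergence is the smallest modulus among the singular points: 1/2.
At the order-1 pole -1/2 set g(v) = (v - (-1/2))*f(v) = 3*v**2/11 - v - 38/5.
Simple pole: residue = g(a) at a = -1/2, which is -1547/220.


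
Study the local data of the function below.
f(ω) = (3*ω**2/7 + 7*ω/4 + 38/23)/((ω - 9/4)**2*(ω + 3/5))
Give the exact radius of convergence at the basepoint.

The radius of convergence is 3/5.

Denominator factor (ω - 9/4)^2: pole of order 2 at 9/4, modulus 9/4.
Denominator factor (ω + 3/5): pole of order 1 at -3/5, modulus 3/5.
The radius of convergence is the smallest modulus among the singular points: 3/5.


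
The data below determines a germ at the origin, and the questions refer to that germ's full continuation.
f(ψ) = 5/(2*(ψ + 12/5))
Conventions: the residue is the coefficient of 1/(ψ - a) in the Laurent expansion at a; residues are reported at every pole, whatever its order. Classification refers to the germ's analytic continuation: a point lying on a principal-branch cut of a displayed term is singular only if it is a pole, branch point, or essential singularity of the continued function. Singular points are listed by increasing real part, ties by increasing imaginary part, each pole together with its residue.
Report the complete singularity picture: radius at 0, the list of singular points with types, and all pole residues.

Radius of convergence at 0: 12/5.
At -12/5: a pole of order 1; residue 5/2.

Denominator factor (ψ + 12/5): pole of order 1 at -12/5, modulus 12/5.
The radius of convergence is the smallest modulus among the singular points: 12/5.
At the order-1 pole -12/5 set g(ψ) = (ψ - (-12/5))*f(ψ) = 5/2.
Simple pole: residue = g(a) at a = -12/5, which is 5/2.


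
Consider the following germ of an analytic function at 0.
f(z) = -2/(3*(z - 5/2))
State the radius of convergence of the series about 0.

Denominator factor (z - 5/2): pole of order 1 at 5/2, modulus 5/2.
The radius of convergence is the smallest modulus among the singular points: 5/2.

The radius of convergence is 5/2.


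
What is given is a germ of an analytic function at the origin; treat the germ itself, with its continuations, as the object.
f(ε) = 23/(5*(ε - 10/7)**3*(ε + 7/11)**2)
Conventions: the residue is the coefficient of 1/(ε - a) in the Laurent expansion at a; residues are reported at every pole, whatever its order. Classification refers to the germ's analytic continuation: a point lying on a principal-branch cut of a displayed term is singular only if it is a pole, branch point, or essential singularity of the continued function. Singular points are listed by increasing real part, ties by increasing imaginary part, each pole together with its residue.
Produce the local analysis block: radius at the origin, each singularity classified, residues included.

Denominator factor (ε - 10/7)^3: pole of order 3 at 10/7, modulus 10/7.
Denominator factor (ε + 7/11)^2: pole of order 2 at -7/11, modulus 7/11.
The radius of convergence is the smallest modulus among the singular points: 7/11.
At the order-2 pole -7/11 set g(ε) = (ε - (-7/11))^2*f(ε) = 23/(5*(ε - 10/7)**3).
Order-2 pole: residue = g'(a); g'(-7/11) = -808519943/1065214935, so the residue is -808519943/1065214935.
At the order-3 pole 10/7 set g(ε) = (ε - (10/7))^3*f(ε) = 23/(5*(ε + 7/11)**2).
Order-3 pole: residue = g''(a)/2; g''(10/7) = 1617039886/1065214935, so the residue is 808519943/1065214935.
List the singular points by increasing real part (a conjugate pair: the negative imaginary part first).

Radius of convergence at 0: 7/11.
At -7/11: a pole of order 2; residue -808519943/1065214935.
At 10/7: a pole of order 3; residue 808519943/1065214935.


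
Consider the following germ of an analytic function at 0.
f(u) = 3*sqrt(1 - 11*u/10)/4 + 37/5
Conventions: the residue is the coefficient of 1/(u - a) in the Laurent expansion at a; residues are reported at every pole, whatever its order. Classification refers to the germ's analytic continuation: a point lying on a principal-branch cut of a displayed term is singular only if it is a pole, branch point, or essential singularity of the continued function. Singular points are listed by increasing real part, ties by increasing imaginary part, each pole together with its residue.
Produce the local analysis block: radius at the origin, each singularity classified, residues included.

Branch term (3/4)*sqrt(1 - u/(10/11)): its argument vanishes at u = 10/11, a square-root branch point, modulus 10/11.
The radius of convergence is the smallest modulus among the singular points: 10/11.

Radius of convergence at 0: 10/11.
At 10/11: an algebraic (square-root) branch point.


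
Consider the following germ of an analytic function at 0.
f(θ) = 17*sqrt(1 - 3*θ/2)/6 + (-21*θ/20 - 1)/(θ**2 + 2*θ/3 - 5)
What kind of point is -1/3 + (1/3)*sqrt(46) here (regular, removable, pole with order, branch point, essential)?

The denominator factor θ**2 + 2*θ/3 - 5 vanishes at -1/3 + (1/3)*sqrt(46) and appears to the power 1; the numerator there equals -13/20 - (7/20)*sqrt(46), nonzero, and no other factor vanishes.
The branch terms are analytic at this point.
Hence a pole whose order is the multiplicity, 1.

The point is a pole of order 1.


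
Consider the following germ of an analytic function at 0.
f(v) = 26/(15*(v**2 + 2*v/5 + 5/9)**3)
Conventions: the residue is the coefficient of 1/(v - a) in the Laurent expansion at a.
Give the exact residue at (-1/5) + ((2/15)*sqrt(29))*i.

The residue is -((1974375/6243584)*sqrt(29))*i.

The factor v**2 + 2*v/5 + 5/9 splits as (v - a)(v - a') with a = (-1/5) + ((2/15)*sqrt(29))*i, a' = (-1/5) - ((2/15)*sqrt(29))*i. At the order-3 pole a set g(v) = (v - a)^3*f(v) = [26/15] / (v - a')^3.
Order-3 pole: residue = g''(a)/2; g''((-1/5) + ((2/15)*sqrt(29))*i) = -((1974375/3121792)*sqrt(29))*i, so the residue is -((1974375/6243584)*sqrt(29))*i.


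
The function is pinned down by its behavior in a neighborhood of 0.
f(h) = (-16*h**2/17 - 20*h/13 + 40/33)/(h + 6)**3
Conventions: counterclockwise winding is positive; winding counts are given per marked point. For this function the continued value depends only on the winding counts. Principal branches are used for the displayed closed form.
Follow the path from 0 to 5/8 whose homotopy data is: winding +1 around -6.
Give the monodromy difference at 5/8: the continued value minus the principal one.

The function is rational, hence single-valued: continuing it around any pole returns the same value, so the difference is 0.

Continued minus principal equals 0.


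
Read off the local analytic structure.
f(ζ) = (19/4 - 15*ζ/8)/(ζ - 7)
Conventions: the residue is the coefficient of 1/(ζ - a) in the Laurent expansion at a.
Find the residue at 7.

At the order-1 pole 7 set g(ζ) = (ζ - (7))*f(ζ) = 19/4 - 15*ζ/8.
Simple pole: residue = g(a) at a = 7, which is -67/8.

The residue is -67/8.


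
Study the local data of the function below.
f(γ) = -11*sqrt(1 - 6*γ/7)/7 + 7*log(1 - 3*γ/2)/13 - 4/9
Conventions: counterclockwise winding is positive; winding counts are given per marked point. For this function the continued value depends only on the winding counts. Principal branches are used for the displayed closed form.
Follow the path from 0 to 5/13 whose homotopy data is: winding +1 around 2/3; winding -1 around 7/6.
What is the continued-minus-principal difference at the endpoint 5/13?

Continued minus principal equals ((22/637)*sqrt(5551)) + ((14/13)*pi)*i.

The rational part is single-valued and drops out of the difference; each branch term changes only by its own monodromy.
(-11/7)*sqrt(1 - γ/(7/6)): winding -1 is odd, the square root flips sign, contributing -2*(-11/7)*sqrt(1 - (5/13)/(7/6)) = -2*(-11/7)*sqrt(61/91) = (22/637)*sqrt(5551).
(7/13)*log(1 - γ/(2/3)): each positive loop around 2/3 adds 2*pi*i to the log, so winding +1 contributes (7/13)*(1)*2*pi*i = (14/13)*pi*i.
Summing the contributions at γ = 5/13 gives ((22/637)*sqrt(5551)) + ((14/13)*pi)*i.


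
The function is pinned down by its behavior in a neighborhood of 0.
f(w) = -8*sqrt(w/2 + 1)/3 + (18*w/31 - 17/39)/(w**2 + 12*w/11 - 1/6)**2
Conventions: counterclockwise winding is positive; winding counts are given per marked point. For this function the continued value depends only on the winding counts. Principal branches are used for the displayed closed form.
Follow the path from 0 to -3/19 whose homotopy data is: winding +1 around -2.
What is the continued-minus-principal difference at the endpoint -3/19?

Continued minus principal equals (8/57)*sqrt(1330).

The rational part is single-valued and drops out of the difference; each branch term changes only by its own monodromy.
(-8/3)*sqrt(1 - w/(-2)): winding +1 is odd, the square root flips sign, contributing -2*(-8/3)*sqrt(1 - (-3/19)/(-2)) = -2*(-8/3)*sqrt(35/38) = (8/57)*sqrt(1330).
Summing the contributions at w = -3/19 gives (8/57)*sqrt(1330).


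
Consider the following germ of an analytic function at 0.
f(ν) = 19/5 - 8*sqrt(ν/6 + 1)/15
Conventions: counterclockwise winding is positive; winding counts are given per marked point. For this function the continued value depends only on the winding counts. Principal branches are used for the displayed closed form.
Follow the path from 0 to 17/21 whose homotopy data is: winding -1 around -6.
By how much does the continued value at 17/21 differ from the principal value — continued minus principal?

The rational part is single-valued and drops out of the difference; each branch term changes only by its own monodromy.
(-8/15)*sqrt(1 - ν/(-6)): winding -1 is odd, the square root flips sign, contributing -2*(-8/15)*sqrt(1 - (17/21)/(-6)) = -2*(-8/15)*sqrt(143/126) = (8/315)*sqrt(2002).
Summing the contributions at ν = 17/21 gives (8/315)*sqrt(2002).

Continued minus principal equals (8/315)*sqrt(2002).


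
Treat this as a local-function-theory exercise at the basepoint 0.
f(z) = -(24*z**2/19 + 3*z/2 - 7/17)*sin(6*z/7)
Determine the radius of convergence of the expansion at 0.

The radius of convergence is infinite.

The factor -sin(6*z/7) is entire and contributes no finite singular point.
The polynomial part has no poles.
No finite singular points: the Taylor series at 0 converges everywhere.


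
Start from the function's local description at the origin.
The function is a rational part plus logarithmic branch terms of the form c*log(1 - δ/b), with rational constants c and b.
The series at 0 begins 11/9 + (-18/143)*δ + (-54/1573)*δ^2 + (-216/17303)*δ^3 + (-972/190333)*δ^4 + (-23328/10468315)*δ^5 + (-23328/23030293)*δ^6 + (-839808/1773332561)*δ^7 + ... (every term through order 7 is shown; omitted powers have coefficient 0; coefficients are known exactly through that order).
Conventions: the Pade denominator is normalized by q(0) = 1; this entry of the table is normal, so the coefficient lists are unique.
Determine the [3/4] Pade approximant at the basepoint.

Taylor coefficients needed (read off): a_0 = 11/9, a_1 = -18/143, a_2 = -54/1573, a_3 = -216/17303, a_4 = -972/190333, a_5 = -23328/10468315, a_6 = -23328/23030293, a_7 = -839808/1773332561.
Write the denominator as Q(δ) = 1 + q1*δ + q2*δ^2 + q3*δ^3 + q4*δ^4. Requiring Q*f - P = O(δ^8) with deg P <= 3 kills the coefficients of δ^4..δ^7 in Q*f:
  δ^4: a_4 + q1*a_3 + q2*a_2 + q3*a_1 + q4*a_0 = 0, i.e. -972/190333 + (-216/17303)*q1 + (-54/1573)*q2 + (-18/143)*q3 + (11/9)*q4 = 0.
  δ^5: a_5 + q1*a_4 + q2*a_3 + q3*a_2 + q4*a_1 = 0, i.e. -23328/10468315 + (-972/190333)*q1 + (-216/17303)*q2 + (-54/1573)*q3 + (-18/143)*q4 = 0.
  δ^6: a_6 + q1*a_5 + q2*a_4 + q3*a_3 + q4*a_2 = 0, i.e. -23328/23030293 + (-23328/10468315)*q1 + (-972/190333)*q2 + (-216/17303)*q3 + (-54/1573)*q4 = 0.
  δ^7: a_7 + q1*a_6 + q2*a_5 + q3*a_4 + q4*a_3 = 0, i.e. -839808/1773332561 + (-23328/23030293)*q1 + (-23328/10468315)*q2 + (-972/190333)*q3 + (-216/17303)*q4 = 0.
Solving this linear system: q1 = -1233/1331, q2 = 25407/102487, q3 = -95796/5636785, q4 = -4374/62004635.
The numerator is Q*f truncated at degree 3: P0 = a_0 = 11/9; P1 = a_1 + q1*a_0 = -1979/1573; P2 = a_2 + q1*a_1 + q2*a_0 = 513309/1332331; P3 = a_3 + q1*a_2 + q2*a_1 + q3*a_0 = -2393112/73278205.

The Pade approximant has numerator coefficients [11/9, -1979/1573, 513309/1332331, -2393112/73278205]; denominator coefficients [1, -1233/1331, 25407/102487, -95796/5636785, -4374/62004635].


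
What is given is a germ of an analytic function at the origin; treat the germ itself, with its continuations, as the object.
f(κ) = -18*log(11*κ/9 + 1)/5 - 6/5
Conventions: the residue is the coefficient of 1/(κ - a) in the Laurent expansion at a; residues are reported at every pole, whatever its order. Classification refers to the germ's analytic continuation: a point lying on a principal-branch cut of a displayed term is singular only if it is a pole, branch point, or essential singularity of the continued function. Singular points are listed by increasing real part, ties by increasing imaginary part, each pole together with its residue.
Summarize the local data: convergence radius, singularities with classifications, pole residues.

Branch term (-18/5)*log(1 - κ/(-9/11)): its argument vanishes at κ = -9/11, a logarithmic branch point, modulus 9/11.
The radius of convergence is the smallest modulus among the singular points: 9/11.

Radius of convergence at 0: 9/11.
At -9/11: a logarithmic branch point.


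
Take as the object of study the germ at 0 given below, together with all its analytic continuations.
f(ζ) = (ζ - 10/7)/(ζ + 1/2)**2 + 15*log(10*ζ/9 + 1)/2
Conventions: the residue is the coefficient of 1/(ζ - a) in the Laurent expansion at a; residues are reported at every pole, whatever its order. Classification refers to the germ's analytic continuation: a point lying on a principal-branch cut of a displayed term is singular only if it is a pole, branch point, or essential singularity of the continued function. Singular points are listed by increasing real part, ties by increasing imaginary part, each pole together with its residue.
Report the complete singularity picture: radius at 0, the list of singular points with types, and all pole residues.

Radius of convergence at 0: 1/2.
At -9/10: a logarithmic branch point.
At -1/2: a pole of order 2; residue 1.

Denominator factor (ζ + 1/2)^2: pole of order 2 at -1/2, modulus 1/2.
Branch term (15/2)*log(1 - ζ/(-9/10)): its argument vanishes at ζ = -9/10, a logarithmic branch point, modulus 9/10.
The radius of convergence is the smallest modulus among the singular points: 1/2.
The branch term is analytic at -1/2 and contributes nothing to the residue; only the rational part matters.
At the order-2 pole -1/2 set g(ζ) = (ζ - (-1/2))^2*(rational part) = ζ - 10/7.
Order-2 pole: residue = g'(a); g'(-1/2) = 1, so the residue is 1.
List the singular points by increasing real part (a conjugate pair: the negative imaginary part first).


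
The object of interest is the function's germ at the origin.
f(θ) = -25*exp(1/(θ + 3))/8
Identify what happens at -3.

The point is an essential singularity.

The exponent 1/(θ - (-3)) has a pole at -3, so exp(1/(θ - (-3))) takes every nonzero value near it: an essential singularity (not a pole of any order).
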